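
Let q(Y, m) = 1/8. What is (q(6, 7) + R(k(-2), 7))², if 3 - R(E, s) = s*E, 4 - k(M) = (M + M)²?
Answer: 485809/64 ≈ 7590.8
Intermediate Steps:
q(Y, m) = ⅛
k(M) = 4 - 4*M² (k(M) = 4 - (M + M)² = 4 - (2*M)² = 4 - 4*M²)
R(E, s) = 3 - E*s (R(E, s) = 3 - s*E = 3 - E*s)
(q(6, 7) + R(k(-2), 7))² = (⅛ + (3 - 1*(4 - 4*(-2)²)*7))² = (⅛ + (3 - 1*(4 - 4*4)*7))² = (⅛ + (3 - 1*(4 - 16)*7))² = (⅛ + (3 - 1*(-12)*7))² = (⅛ + (3 + 84))² = (⅛ + 87)² = (697/8)² = 485809/64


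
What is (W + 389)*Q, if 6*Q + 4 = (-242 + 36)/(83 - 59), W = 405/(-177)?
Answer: -430652/531 ≈ -811.02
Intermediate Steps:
W = -135/59 (W = 405*(-1/177) = -135/59 ≈ -2.2881)
Q = -151/72 (Q = -2/3 + ((-242 + 36)/(83 - 59))/6 = -2/3 + (-206/24)/6 = -2/3 + (-206*1/24)/6 = -2/3 + (1/6)*(-103/12) = -2/3 - 103/72 = -151/72 ≈ -2.0972)
(W + 389)*Q = (-135/59 + 389)*(-151/72) = (22816/59)*(-151/72) = -430652/531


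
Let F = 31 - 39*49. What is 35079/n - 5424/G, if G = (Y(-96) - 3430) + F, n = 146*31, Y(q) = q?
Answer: 35697683/4077926 ≈ 8.7539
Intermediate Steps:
F = -1880 (F = 31 - 1911 = -1880)
n = 4526
G = -5406 (G = (-96 - 3430) - 1880 = -3526 - 1880 = -5406)
35079/n - 5424/G = 35079/4526 - 5424/(-5406) = 35079*(1/4526) - 5424*(-1/5406) = 35079/4526 + 904/901 = 35697683/4077926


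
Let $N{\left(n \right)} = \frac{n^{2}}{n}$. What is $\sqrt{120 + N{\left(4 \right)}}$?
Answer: $2 \sqrt{31} \approx 11.136$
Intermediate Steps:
$N{\left(n \right)} = n$
$\sqrt{120 + N{\left(4 \right)}} = \sqrt{120 + 4} = \sqrt{124} = 2 \sqrt{31}$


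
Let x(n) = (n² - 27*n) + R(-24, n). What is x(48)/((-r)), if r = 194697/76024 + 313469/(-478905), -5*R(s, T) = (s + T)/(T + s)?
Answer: -36692258255016/69410199529 ≈ -528.63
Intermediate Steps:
R(s, T) = -⅕ (R(s, T) = -(s + T)/(5*(T + s)) = -(T + s)/(5*(T + s)) = -⅕*1 = -⅕)
x(n) = -⅕ + n² - 27*n (x(n) = (n² - 27*n) - ⅕ = -⅕ + n² - 27*n)
r = 69410199529/36408273720 (r = 194697*(1/76024) + 313469*(-1/478905) = 194697/76024 - 313469/478905 = 69410199529/36408273720 ≈ 1.9064)
x(48)/((-r)) = (-⅕ + 48² - 27*48)/((-1*69410199529/36408273720)) = (-⅕ + 2304 - 1296)/(-69410199529/36408273720) = (5039/5)*(-36408273720/69410199529) = -36692258255016/69410199529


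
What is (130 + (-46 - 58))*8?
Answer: 208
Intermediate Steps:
(130 + (-46 - 58))*8 = (130 - 104)*8 = 26*8 = 208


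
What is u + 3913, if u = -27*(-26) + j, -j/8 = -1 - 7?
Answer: 4679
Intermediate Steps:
j = 64 (j = -8*(-1 - 7) = -8*(-8) = 64)
u = 766 (u = -27*(-26) + 64 = 702 + 64 = 766)
u + 3913 = 766 + 3913 = 4679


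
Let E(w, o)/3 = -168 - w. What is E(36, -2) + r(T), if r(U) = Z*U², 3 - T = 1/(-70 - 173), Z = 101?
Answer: 17684912/59049 ≈ 299.50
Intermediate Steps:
E(w, o) = -504 - 3*w (E(w, o) = 3*(-168 - w) = -504 - 3*w)
T = 730/243 (T = 3 - 1/(-70 - 173) = 3 - 1/(-243) = 3 - 1*(-1/243) = 3 + 1/243 = 730/243 ≈ 3.0041)
r(U) = 101*U²
E(36, -2) + r(T) = (-504 - 3*36) + 101*(730/243)² = (-504 - 108) + 101*(532900/59049) = -612 + 53822900/59049 = 17684912/59049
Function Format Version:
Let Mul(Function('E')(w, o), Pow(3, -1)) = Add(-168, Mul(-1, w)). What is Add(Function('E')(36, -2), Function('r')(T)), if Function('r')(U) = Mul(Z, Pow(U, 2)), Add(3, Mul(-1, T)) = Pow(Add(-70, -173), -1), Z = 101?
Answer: Rational(17684912, 59049) ≈ 299.50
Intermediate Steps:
Function('E')(w, o) = Add(-504, Mul(-3, w)) (Function('E')(w, o) = Mul(3, Add(-168, Mul(-1, w))) = Add(-504, Mul(-3, w)))
T = Rational(730, 243) (T = Add(3, Mul(-1, Pow(Add(-70, -173), -1))) = Add(3, Mul(-1, Pow(-243, -1))) = Add(3, Mul(-1, Rational(-1, 243))) = Add(3, Rational(1, 243)) = Rational(730, 243) ≈ 3.0041)
Function('r')(U) = Mul(101, Pow(U, 2))
Add(Function('E')(36, -2), Function('r')(T)) = Add(Add(-504, Mul(-3, 36)), Mul(101, Pow(Rational(730, 243), 2))) = Add(Add(-504, -108), Mul(101, Rational(532900, 59049))) = Add(-612, Rational(53822900, 59049)) = Rational(17684912, 59049)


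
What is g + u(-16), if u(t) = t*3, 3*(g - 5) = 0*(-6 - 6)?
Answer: -43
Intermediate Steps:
g = 5 (g = 5 + (0*(-6 - 6))/3 = 5 + (0*(-12))/3 = 5 + (⅓)*0 = 5 + 0 = 5)
u(t) = 3*t
g + u(-16) = 5 + 3*(-16) = 5 - 48 = -43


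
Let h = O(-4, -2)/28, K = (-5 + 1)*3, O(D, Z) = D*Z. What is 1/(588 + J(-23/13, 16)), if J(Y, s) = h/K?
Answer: 42/24695 ≈ 0.0017007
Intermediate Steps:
K = -12 (K = -4*3 = -12)
h = 2/7 (h = -4*(-2)/28 = 8*(1/28) = 2/7 ≈ 0.28571)
J(Y, s) = -1/42 (J(Y, s) = (2/7)/(-12) = (2/7)*(-1/12) = -1/42)
1/(588 + J(-23/13, 16)) = 1/(588 - 1/42) = 1/(24695/42) = 42/24695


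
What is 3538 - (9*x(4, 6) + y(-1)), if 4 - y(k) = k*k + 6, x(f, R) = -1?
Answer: 3550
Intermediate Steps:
y(k) = -2 - k² (y(k) = 4 - (k*k + 6) = 4 - (k² + 6) = 4 - (6 + k²) = 4 + (-6 - k²) = -2 - k²)
3538 - (9*x(4, 6) + y(-1)) = 3538 - (9*(-1) + (-2 - 1*(-1)²)) = 3538 - (-9 + (-2 - 1*1)) = 3538 - (-9 + (-2 - 1)) = 3538 - (-9 - 3) = 3538 - 1*(-12) = 3538 + 12 = 3550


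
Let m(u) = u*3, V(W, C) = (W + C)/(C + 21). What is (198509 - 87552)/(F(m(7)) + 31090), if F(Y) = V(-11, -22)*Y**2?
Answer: 110957/45643 ≈ 2.4310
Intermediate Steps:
V(W, C) = (C + W)/(21 + C)
m(u) = 3*u
F(Y) = 33*Y**2 (F(Y) = ((-22 - 11)/(21 - 22))*Y**2 = (-33/(-1))*Y**2 = (-1*(-33))*Y**2 = 33*Y**2)
(198509 - 87552)/(F(m(7)) + 31090) = (198509 - 87552)/(33*(3*7)**2 + 31090) = 110957/(33*21**2 + 31090) = 110957/(33*441 + 31090) = 110957/(14553 + 31090) = 110957/45643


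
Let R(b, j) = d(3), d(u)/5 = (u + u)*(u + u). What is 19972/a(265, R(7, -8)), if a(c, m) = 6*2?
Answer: 4993/3 ≈ 1664.3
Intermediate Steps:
d(u) = 20*u² (d(u) = 5*((u + u)*(u + u)) = 5*((2*u)*(2*u)) = 5*(4*u²) = 20*u²)
R(b, j) = 180 (R(b, j) = 20*3² = 20*9 = 180)
a(c, m) = 12
19972/a(265, R(7, -8)) = 19972/12 = 19972*(1/12) = 4993/3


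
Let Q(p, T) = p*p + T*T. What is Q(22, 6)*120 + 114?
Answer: 62514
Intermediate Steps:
Q(p, T) = T² + p² (Q(p, T) = p² + T² = T² + p²)
Q(22, 6)*120 + 114 = (6² + 22²)*120 + 114 = (36 + 484)*120 + 114 = 520*120 + 114 = 62400 + 114 = 62514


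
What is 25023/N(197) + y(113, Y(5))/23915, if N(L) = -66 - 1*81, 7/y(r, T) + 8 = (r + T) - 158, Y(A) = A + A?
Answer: -8577425988/50388905 ≈ -170.22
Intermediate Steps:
Y(A) = 2*A
y(r, T) = 7/(-166 + T + r) (y(r, T) = 7/(-8 + ((r + T) - 158)) = 7/(-8 + ((T + r) - 158)) = 7/(-8 + (-158 + T + r)) = 7/(-166 + T + r))
N(L) = -147 (N(L) = -66 - 81 = -147)
25023/N(197) + y(113, Y(5))/23915 = 25023/(-147) + (7/(-166 + 2*5 + 113))/23915 = 25023*(-1/147) + (7/(-166 + 10 + 113))*(1/23915) = -8341/49 + (7/(-43))*(1/23915) = -8341/49 + (7*(-1/43))*(1/23915) = -8341/49 - 7/43*1/23915 = -8341/49 - 7/1028345 = -8577425988/50388905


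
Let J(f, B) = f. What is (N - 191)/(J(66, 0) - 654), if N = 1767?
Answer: -394/147 ≈ -2.6803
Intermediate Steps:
(N - 191)/(J(66, 0) - 654) = (1767 - 191)/(66 - 654) = 1576/(-588) = 1576*(-1/588) = -394/147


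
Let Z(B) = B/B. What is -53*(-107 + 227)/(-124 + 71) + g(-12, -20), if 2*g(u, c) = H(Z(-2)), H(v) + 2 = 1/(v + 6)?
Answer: 1667/14 ≈ 119.07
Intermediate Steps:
Z(B) = 1
H(v) = -2 + 1/(6 + v) (H(v) = -2 + 1/(v + 6) = -2 + 1/(6 + v))
g(u, c) = -13/14 (g(u, c) = ((-11 - 2*1)/(6 + 1))/2 = ((-11 - 2)/7)/2 = ((1/7)*(-13))/2 = (1/2)*(-13/7) = -13/14)
-53*(-107 + 227)/(-124 + 71) + g(-12, -20) = -53*(-107 + 227)/(-124 + 71) - 13/14 = -6360/(-53) - 13/14 = -6360*(-1)/53 - 13/14 = -53*(-120/53) - 13/14 = 120 - 13/14 = 1667/14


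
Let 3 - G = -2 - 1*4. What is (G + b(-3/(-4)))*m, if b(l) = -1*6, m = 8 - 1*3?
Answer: 15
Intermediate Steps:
m = 5 (m = 8 - 3 = 5)
b(l) = -6
G = 9 (G = 3 - (-2 - 1*4) = 3 - (-2 - 4) = 3 - 1*(-6) = 3 + 6 = 9)
(G + b(-3/(-4)))*m = (9 - 6)*5 = 3*5 = 15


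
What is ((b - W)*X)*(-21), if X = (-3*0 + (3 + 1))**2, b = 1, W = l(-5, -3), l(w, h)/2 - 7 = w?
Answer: 1008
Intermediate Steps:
l(w, h) = 14 + 2*w
W = 4 (W = 14 + 2*(-5) = 14 - 10 = 4)
X = 16 (X = (0 + 4)**2 = 4**2 = 16)
((b - W)*X)*(-21) = ((1 - 1*4)*16)*(-21) = ((1 - 4)*16)*(-21) = -3*16*(-21) = -48*(-21) = 1008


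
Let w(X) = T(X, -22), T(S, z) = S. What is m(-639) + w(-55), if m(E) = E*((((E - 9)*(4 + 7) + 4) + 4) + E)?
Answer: 4957946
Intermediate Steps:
w(X) = X
m(E) = E*(-91 + 12*E) (m(E) = E*((((-9 + E)*11 + 4) + 4) + E) = E*((((-99 + 11*E) + 4) + 4) + E) = E*(((-95 + 11*E) + 4) + E) = E*((-91 + 11*E) + E) = E*(-91 + 12*E))
m(-639) + w(-55) = -639*(-91 + 12*(-639)) - 55 = -639*(-91 - 7668) - 55 = -639*(-7759) - 55 = 4958001 - 55 = 4957946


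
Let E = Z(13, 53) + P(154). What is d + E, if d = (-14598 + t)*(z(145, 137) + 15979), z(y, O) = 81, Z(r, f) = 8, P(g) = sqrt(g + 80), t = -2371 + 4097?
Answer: -206724312 + 3*sqrt(26) ≈ -2.0672e+8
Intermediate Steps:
t = 1726
P(g) = sqrt(80 + g)
d = -206724320 (d = (-14598 + 1726)*(81 + 15979) = -12872*16060 = -206724320)
E = 8 + 3*sqrt(26) (E = 8 + sqrt(80 + 154) = 8 + sqrt(234) = 8 + 3*sqrt(26) ≈ 23.297)
d + E = -206724320 + (8 + 3*sqrt(26)) = -206724312 + 3*sqrt(26)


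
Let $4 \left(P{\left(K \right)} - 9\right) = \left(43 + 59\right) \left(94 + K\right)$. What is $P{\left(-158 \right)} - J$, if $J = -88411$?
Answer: $86788$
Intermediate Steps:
$P{\left(K \right)} = 2406 + \frac{51 K}{2}$ ($P{\left(K \right)} = 9 + \frac{\left(43 + 59\right) \left(94 + K\right)}{4} = 9 + \frac{102 \left(94 + K\right)}{4} = 9 + \frac{9588 + 102 K}{4} = 9 + \left(2397 + \frac{51 K}{2}\right) = 2406 + \frac{51 K}{2}$)
$P{\left(-158 \right)} - J = \left(2406 + \frac{51}{2} \left(-158\right)\right) - -88411 = \left(2406 - 4029\right) + 88411 = -1623 + 88411 = 86788$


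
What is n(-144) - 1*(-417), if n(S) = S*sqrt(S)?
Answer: 417 - 1728*I ≈ 417.0 - 1728.0*I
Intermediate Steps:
n(S) = S**(3/2)
n(-144) - 1*(-417) = (-144)**(3/2) - 1*(-417) = -1728*I + 417 = 417 - 1728*I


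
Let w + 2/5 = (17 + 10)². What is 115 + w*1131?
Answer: 4120808/5 ≈ 8.2416e+5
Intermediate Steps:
w = 3643/5 (w = -⅖ + (17 + 10)² = -⅖ + 27² = -⅖ + 729 = 3643/5 ≈ 728.60)
115 + w*1131 = 115 + (3643/5)*1131 = 115 + 4120233/5 = 4120808/5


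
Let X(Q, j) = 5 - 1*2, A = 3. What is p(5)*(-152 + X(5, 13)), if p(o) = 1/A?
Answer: -149/3 ≈ -49.667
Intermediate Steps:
X(Q, j) = 3 (X(Q, j) = 5 - 2 = 3)
p(o) = ⅓ (p(o) = 1/3 = ⅓)
p(5)*(-152 + X(5, 13)) = (-152 + 3)/3 = (⅓)*(-149) = -149/3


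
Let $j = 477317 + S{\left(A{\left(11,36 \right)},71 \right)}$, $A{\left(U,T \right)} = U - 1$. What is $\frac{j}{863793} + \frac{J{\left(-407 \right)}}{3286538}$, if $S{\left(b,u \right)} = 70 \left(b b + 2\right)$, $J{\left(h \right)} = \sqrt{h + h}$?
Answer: $\frac{484457}{863793} + \frac{i \sqrt{814}}{3286538} \approx 0.56085 + 8.6811 \cdot 10^{-6} i$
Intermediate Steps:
$A{\left(U,T \right)} = -1 + U$
$J{\left(h \right)} = \sqrt{2} \sqrt{h}$ ($J{\left(h \right)} = \sqrt{2 h} = \sqrt{2} \sqrt{h}$)
$S{\left(b,u \right)} = 140 + 70 b^{2}$ ($S{\left(b,u \right)} = 70 \left(b^{2} + 2\right) = 70 \left(2 + b^{2}\right) = 140 + 70 b^{2}$)
$j = 484457$ ($j = 477317 + \left(140 + 70 \left(-1 + 11\right)^{2}\right) = 477317 + \left(140 + 70 \cdot 10^{2}\right) = 477317 + \left(140 + 70 \cdot 100\right) = 477317 + \left(140 + 7000\right) = 477317 + 7140 = 484457$)
$\frac{j}{863793} + \frac{J{\left(-407 \right)}}{3286538} = \frac{484457}{863793} + \frac{\sqrt{2} \sqrt{-407}}{3286538} = 484457 \cdot \frac{1}{863793} + \sqrt{2} i \sqrt{407} \cdot \frac{1}{3286538} = \frac{484457}{863793} + i \sqrt{814} \cdot \frac{1}{3286538} = \frac{484457}{863793} + \frac{i \sqrt{814}}{3286538}$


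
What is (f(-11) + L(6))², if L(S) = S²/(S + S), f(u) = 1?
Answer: 16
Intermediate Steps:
L(S) = S/2 (L(S) = S²/((2*S)) = (1/(2*S))*S² = S/2)
(f(-11) + L(6))² = (1 + (½)*6)² = (1 + 3)² = 4² = 16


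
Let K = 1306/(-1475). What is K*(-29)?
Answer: 37874/1475 ≈ 25.677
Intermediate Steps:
K = -1306/1475 (K = 1306*(-1/1475) = -1306/1475 ≈ -0.88542)
K*(-29) = -1306/1475*(-29) = 37874/1475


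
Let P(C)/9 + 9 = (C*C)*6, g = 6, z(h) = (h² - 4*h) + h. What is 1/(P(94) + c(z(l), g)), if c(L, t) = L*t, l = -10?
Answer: 1/477843 ≈ 2.0927e-6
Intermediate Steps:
z(h) = h² - 3*h
P(C) = -81 + 54*C² (P(C) = -81 + 9*((C*C)*6) = -81 + 9*(C²*6) = -81 + 9*(6*C²) = -81 + 54*C²)
1/(P(94) + c(z(l), g)) = 1/((-81 + 54*94²) - 10*(-3 - 10)*6) = 1/((-81 + 54*8836) - 10*(-13)*6) = 1/((-81 + 477144) + 130*6) = 1/(477063 + 780) = 1/477843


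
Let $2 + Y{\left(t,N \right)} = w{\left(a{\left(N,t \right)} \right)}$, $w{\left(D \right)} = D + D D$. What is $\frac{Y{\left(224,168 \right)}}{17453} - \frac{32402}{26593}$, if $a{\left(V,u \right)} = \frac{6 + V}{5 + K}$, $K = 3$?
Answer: $- \frac{8838507891}{7426042064} \approx -1.1902$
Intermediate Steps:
$a{\left(V,u \right)} = \frac{3}{4} + \frac{V}{8}$ ($a{\left(V,u \right)} = \frac{6 + V}{5 + 3} = \frac{6 + V}{8} = \left(6 + V\right) \frac{1}{8} = \frac{3}{4} + \frac{V}{8}$)
$w{\left(D \right)} = D + D^{2}$
$Y{\left(t,N \right)} = -2 + \left(\frac{3}{4} + \frac{N}{8}\right) \left(\frac{7}{4} + \frac{N}{8}\right)$ ($Y{\left(t,N \right)} = -2 + \left(\frac{3}{4} + \frac{N}{8}\right) \left(1 + \left(\frac{3}{4} + \frac{N}{8}\right)\right) = -2 + \left(\frac{3}{4} + \frac{N}{8}\right) \left(\frac{7}{4} + \frac{N}{8}\right)$)
$\frac{Y{\left(224,168 \right)}}{17453} - \frac{32402}{26593} = \frac{-2 + \frac{\left(6 + 168\right) \left(14 + 168\right)}{64}}{17453} - \frac{32402}{26593} = \left(-2 + \frac{1}{64} \cdot 174 \cdot 182\right) \frac{1}{17453} - \frac{32402}{26593} = \left(-2 + \frac{7917}{16}\right) \frac{1}{17453} - \frac{32402}{26593} = \frac{7885}{16} \cdot \frac{1}{17453} - \frac{32402}{26593} = \frac{7885}{279248} - \frac{32402}{26593} = - \frac{8838507891}{7426042064}$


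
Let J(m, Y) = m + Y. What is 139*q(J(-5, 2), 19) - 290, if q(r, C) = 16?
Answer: 1934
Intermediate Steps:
J(m, Y) = Y + m
139*q(J(-5, 2), 19) - 290 = 139*16 - 290 = 2224 - 290 = 1934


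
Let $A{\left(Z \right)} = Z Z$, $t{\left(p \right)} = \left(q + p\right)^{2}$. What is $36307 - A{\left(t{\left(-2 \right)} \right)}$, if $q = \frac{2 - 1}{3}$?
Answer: $\frac{2940242}{81} \approx 36299.0$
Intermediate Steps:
$q = \frac{1}{3}$ ($q = 1 \cdot \frac{1}{3} = \frac{1}{3} \approx 0.33333$)
$t{\left(p \right)} = \left(\frac{1}{3} + p\right)^{2}$
$A{\left(Z \right)} = Z^{2}$
$36307 - A{\left(t{\left(-2 \right)} \right)} = 36307 - \left(\frac{\left(1 + 3 \left(-2\right)\right)^{2}}{9}\right)^{2} = 36307 - \left(\frac{\left(1 - 6\right)^{2}}{9}\right)^{2} = 36307 - \left(\frac{\left(-5\right)^{2}}{9}\right)^{2} = 36307 - \left(\frac{1}{9} \cdot 25\right)^{2} = 36307 - \left(\frac{25}{9}\right)^{2} = 36307 - \frac{625}{81} = \frac{2940242}{81}$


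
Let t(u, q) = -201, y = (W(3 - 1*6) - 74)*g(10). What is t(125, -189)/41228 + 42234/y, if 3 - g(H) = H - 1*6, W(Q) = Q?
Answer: 158291625/288596 ≈ 548.49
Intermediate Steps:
g(H) = 9 - H (g(H) = 3 - (H - 1*6) = 3 - (H - 6) = 3 - (-6 + H) = 3 + (6 - H) = 9 - H)
y = 77 (y = ((3 - 1*6) - 74)*(9 - 1*10) = ((3 - 6) - 74)*(9 - 10) = (-3 - 74)*(-1) = -77*(-1) = 77)
t(125, -189)/41228 + 42234/y = -201/41228 + 42234/77 = 158291625/288596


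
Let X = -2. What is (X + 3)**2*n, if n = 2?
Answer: 2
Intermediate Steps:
(X + 3)**2*n = (-2 + 3)**2*2 = 1**2*2 = 1*2 = 2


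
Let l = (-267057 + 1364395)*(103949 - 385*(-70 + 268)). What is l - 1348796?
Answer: 30415763226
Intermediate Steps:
l = 30417112022 (l = 1097338*(103949 - 385*198) = 1097338*(103949 - 76230) = 1097338*27719 = 30417112022)
l - 1348796 = 30417112022 - 1348796 = 30415763226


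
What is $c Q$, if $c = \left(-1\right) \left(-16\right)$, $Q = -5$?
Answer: $-80$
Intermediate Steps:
$c = 16$
$c Q = 16 \left(-5\right) = -80$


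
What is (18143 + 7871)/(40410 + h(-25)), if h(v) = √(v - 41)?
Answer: 175204290/272161361 - 13007*I*√66/816484083 ≈ 0.64375 - 0.00012942*I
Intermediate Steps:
h(v) = √(-41 + v)
(18143 + 7871)/(40410 + h(-25)) = (18143 + 7871)/(40410 + √(-41 - 25)) = 26014/(40410 + √(-66)) = 26014/(40410 + I*√66)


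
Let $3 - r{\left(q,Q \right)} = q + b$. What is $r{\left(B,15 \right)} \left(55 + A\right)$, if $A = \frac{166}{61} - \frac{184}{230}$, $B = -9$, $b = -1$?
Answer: $\frac{225693}{305} \approx 739.98$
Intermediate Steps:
$A = \frac{586}{305}$ ($A = 166 \cdot \frac{1}{61} - \frac{4}{5} = \frac{166}{61} - \frac{4}{5} = \frac{586}{305} \approx 1.9213$)
$r{\left(q,Q \right)} = 4 - q$ ($r{\left(q,Q \right)} = 3 - \left(q - 1\right) = 3 - \left(-1 + q\right) = 4 - q$)
$r{\left(B,15 \right)} \left(55 + A\right) = \left(4 - -9\right) \left(55 + \frac{586}{305}\right) = \left(4 + 9\right) \frac{17361}{305} = 13 \cdot \frac{17361}{305} = \frac{225693}{305}$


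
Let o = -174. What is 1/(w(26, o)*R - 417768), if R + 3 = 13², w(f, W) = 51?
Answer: -1/409302 ≈ -2.4432e-6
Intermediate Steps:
R = 166 (R = -3 + 13² = -3 + 169 = 166)
1/(w(26, o)*R - 417768) = 1/(51*166 - 417768) = 1/(8466 - 417768) = 1/(-409302) = -1/409302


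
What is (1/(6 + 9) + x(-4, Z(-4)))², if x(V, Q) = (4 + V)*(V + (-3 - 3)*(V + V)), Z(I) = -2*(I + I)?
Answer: 1/225 ≈ 0.0044444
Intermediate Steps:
Z(I) = -4*I
x(V, Q) = -11*V*(4 + V) (x(V, Q) = (4 + V)*(V - 12*V) = (4 + V)*(-11*V) = -11*V*(4 + V))
(1/(6 + 9) + x(-4, Z(-4)))² = (1/(6 + 9) - 11*(-4)*(4 - 4))² = (1/15 - 11*(-4)*0)² = (1/15 + 0)² = (1/15)² = 1/225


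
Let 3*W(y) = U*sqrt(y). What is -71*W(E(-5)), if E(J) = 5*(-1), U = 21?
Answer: -497*I*sqrt(5) ≈ -1111.3*I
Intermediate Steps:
E(J) = -5
W(y) = 7*sqrt(y) (W(y) = (21*sqrt(y))/3 = 7*sqrt(y))
-71*W(E(-5)) = -497*sqrt(-5) = -497*I*sqrt(5)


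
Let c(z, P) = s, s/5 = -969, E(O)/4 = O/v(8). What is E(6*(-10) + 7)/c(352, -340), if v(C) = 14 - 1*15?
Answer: -212/4845 ≈ -0.043756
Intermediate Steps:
v(C) = -1 (v(C) = 14 - 15 = -1)
E(O) = -4*O (E(O) = 4*(O/(-1)) = 4*(O*(-1)) = 4*(-O) = -4*O)
s = -4845 (s = 5*(-969) = -4845)
c(z, P) = -4845
E(6*(-10) + 7)/c(352, -340) = -4*(6*(-10) + 7)/(-4845) = -4*(-60 + 7)*(-1/4845) = -4*(-53)*(-1/4845) = 212*(-1/4845) = -212/4845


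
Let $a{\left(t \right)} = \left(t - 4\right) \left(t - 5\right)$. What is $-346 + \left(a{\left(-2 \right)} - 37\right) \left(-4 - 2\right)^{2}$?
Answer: $-166$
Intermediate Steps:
$a{\left(t \right)} = \left(-5 + t\right) \left(-4 + t\right)$ ($a{\left(t \right)} = \left(-4 + t\right) \left(-5 + t\right) = \left(-5 + t\right) \left(-4 + t\right)$)
$-346 + \left(a{\left(-2 \right)} - 37\right) \left(-4 - 2\right)^{2} = -346 + \left(\left(20 + \left(-2\right)^{2} - -18\right) - 37\right) \left(-4 - 2\right)^{2} = -346 + \left(\left(20 + 4 + 18\right) - 37\right) \left(-4 + \left(-3 + 1\right)\right)^{2} = -346 + \left(42 - 37\right) \left(-4 - 2\right)^{2} = -346 + 5 \left(-6\right)^{2} = -346 + 5 \cdot 36 = -346 + 180 = -166$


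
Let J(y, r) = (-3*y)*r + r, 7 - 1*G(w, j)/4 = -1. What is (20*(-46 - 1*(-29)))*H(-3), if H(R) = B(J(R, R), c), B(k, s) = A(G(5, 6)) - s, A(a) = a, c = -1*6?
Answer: -12920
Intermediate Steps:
G(w, j) = 32 (G(w, j) = 28 - 4*(-1) = 28 + 4 = 32)
J(y, r) = r - 3*r*y (J(y, r) = -3*r*y + r = r - 3*r*y)
c = -6
B(k, s) = 32 - s
H(R) = 38 (H(R) = 32 - 1*(-6) = 32 + 6 = 38)
(20*(-46 - 1*(-29)))*H(-3) = (20*(-46 - 1*(-29)))*38 = (20*(-46 + 29))*38 = (20*(-17))*38 = -340*38 = -12920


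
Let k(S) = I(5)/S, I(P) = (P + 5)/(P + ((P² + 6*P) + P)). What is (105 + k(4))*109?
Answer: 297679/26 ≈ 11449.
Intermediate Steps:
I(P) = (5 + P)/(P² + 8*P) (I(P) = (5 + P)/(P + (P² + 7*P)) = (5 + P)/(P² + 8*P))
k(S) = 2/(13*S) (k(S) = ((5 + 5)/(5*(8 + 5)))/S = ((⅕)*10/13)/S = ((⅕)*(1/13)*10)/S = 2/(13*S))
(105 + k(4))*109 = (105 + (2/13)/4)*109 = (105 + (2/13)*(¼))*109 = (105 + 1/26)*109 = (2731/26)*109 = 297679/26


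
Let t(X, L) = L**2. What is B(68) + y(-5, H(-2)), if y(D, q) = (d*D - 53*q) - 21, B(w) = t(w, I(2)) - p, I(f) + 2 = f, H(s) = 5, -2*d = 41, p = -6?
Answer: -355/2 ≈ -177.50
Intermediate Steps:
d = -41/2 (d = -1/2*41 = -41/2 ≈ -20.500)
I(f) = -2 + f
B(w) = 6 (B(w) = (-2 + 2)**2 - 1*(-6) = 0**2 + 6 = 0 + 6 = 6)
y(D, q) = -21 - 53*q - 41*D/2 (y(D, q) = (-41*D/2 - 53*q) - 21 = (-53*q - 41*D/2) - 21 = -21 - 53*q - 41*D/2)
B(68) + y(-5, H(-2)) = 6 + (-21 - 53*5 - 41/2*(-5)) = 6 + (-21 - 265 + 205/2) = 6 - 367/2 = -355/2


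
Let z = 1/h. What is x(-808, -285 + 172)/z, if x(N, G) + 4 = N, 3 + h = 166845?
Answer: -135475704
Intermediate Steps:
h = 166842 (h = -3 + 166845 = 166842)
x(N, G) = -4 + N
z = 1/166842 ≈ 5.9937e-6
x(-808, -285 + 172)/z = (-4 - 808)/(1/166842) = -812*166842 = -135475704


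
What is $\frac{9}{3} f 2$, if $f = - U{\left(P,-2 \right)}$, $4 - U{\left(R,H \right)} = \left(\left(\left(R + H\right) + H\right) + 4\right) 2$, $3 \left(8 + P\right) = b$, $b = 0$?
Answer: $-120$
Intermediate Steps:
$P = -8$ ($P = -8 + \frac{1}{3} \cdot 0 = -8 + 0 = -8$)
$U{\left(R,H \right)} = -4 - 4 H - 2 R$ ($U{\left(R,H \right)} = 4 - \left(\left(\left(R + H\right) + H\right) + 4\right) 2 = 4 - \left(\left(\left(H + R\right) + H\right) + 4\right) 2 = 4 - \left(\left(R + 2 H\right) + 4\right) 2 = 4 - \left(4 + R + 2 H\right) 2 = 4 - \left(8 + 2 R + 4 H\right) = -4 - 4 H - 2 R$)
$f = -20$ ($f = - (-4 - -8 - -16) = - (-4 + 8 + 16) = \left(-1\right) 20 = -20$)
$\frac{9}{3} f 2 = \frac{9}{3} \left(-20\right) 2 = 9 \cdot \frac{1}{3} \left(-20\right) 2 = 3 \left(-20\right) 2 = \left(-60\right) 2 = -120$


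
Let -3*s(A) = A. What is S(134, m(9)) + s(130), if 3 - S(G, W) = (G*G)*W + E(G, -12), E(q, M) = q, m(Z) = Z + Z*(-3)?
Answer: 969101/3 ≈ 3.2303e+5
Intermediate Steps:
m(Z) = -2*Z (m(Z) = Z - 3*Z = -2*Z)
S(G, W) = 3 - G - W*G² (S(G, W) = 3 - ((G*G)*W + G) = 3 - (G²*W + G) = 3 - (W*G² + G) = 3 - (G + W*G²) = 3 + (-G - W*G²) = 3 - G - W*G²)
s(A) = -A/3
S(134, m(9)) + s(130) = (3 - 1*134 - 1*(-2*9)*134²) - ⅓*130 = (3 - 134 - 1*(-18)*17956) - 130/3 = (3 - 134 + 323208) - 130/3 = 323077 - 130/3 = 969101/3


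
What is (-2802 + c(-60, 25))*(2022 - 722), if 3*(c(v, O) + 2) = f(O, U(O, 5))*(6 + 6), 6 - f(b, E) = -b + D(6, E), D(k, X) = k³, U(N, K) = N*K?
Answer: -4607200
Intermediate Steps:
U(N, K) = K*N
f(b, E) = -210 + b (f(b, E) = 6 - (-b + 6³) = 6 - (-b + 216) = 6 - (216 - b) = 6 + (-216 + b) = -210 + b)
c(v, O) = -842 + 4*O (c(v, O) = -2 + ((-210 + O)*(6 + 6))/3 = -2 + ((-210 + O)*12)/3 = -2 + (-2520 + 12*O)/3 = -2 + (-840 + 4*O) = -842 + 4*O)
(-2802 + c(-60, 25))*(2022 - 722) = (-2802 + (-842 + 4*25))*(2022 - 722) = (-2802 + (-842 + 100))*1300 = (-2802 - 742)*1300 = -3544*1300 = -4607200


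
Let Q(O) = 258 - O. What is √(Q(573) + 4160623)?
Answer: 2*√1040077 ≈ 2039.7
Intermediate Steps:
√(Q(573) + 4160623) = √((258 - 1*573) + 4160623) = √((258 - 573) + 4160623) = √(-315 + 4160623) = √4160308 = 2*√1040077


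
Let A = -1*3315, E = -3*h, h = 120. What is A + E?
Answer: -3675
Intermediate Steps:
E = -360 (E = -3*120 = -360)
A = -3315
A + E = -3315 - 360 = -3675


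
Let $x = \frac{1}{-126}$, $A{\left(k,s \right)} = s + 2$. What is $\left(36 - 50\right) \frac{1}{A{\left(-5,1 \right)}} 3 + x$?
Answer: $- \frac{1765}{126} \approx -14.008$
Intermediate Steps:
$A{\left(k,s \right)} = 2 + s$
$x = - \frac{1}{126} \approx -0.0079365$
$\left(36 - 50\right) \frac{1}{A{\left(-5,1 \right)}} 3 + x = \left(36 - 50\right) \frac{1}{2 + 1} \cdot 3 - \frac{1}{126} = \left(36 - 50\right) \frac{1}{3} \cdot 3 - \frac{1}{126} = - 14 \cdot \frac{1}{3} \cdot 3 - \frac{1}{126} = \left(-14\right) 1 - \frac{1}{126} = -14 - \frac{1}{126} = - \frac{1765}{126}$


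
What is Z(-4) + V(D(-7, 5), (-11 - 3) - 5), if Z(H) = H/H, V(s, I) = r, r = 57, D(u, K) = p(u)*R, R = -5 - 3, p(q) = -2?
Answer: 58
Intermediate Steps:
R = -8
D(u, K) = 16 (D(u, K) = -2*(-8) = 16)
V(s, I) = 57
Z(H) = 1
Z(-4) + V(D(-7, 5), (-11 - 3) - 5) = 1 + 57 = 58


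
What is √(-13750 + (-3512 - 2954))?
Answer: 38*I*√14 ≈ 142.18*I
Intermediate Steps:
√(-13750 + (-3512 - 2954)) = √(-13750 - 6466) = √(-20216) = 38*I*√14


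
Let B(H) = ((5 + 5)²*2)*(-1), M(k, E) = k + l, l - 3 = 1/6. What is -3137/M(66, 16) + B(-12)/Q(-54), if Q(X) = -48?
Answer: -102557/2490 ≈ -41.188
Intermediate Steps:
l = 19/6 (l = 3 + 1/6 = 3 + ⅙ = 19/6 ≈ 3.1667)
M(k, E) = 19/6 + k (M(k, E) = k + 19/6 = 19/6 + k)
B(H) = -200 (B(H) = (10²*2)*(-1) = (100*2)*(-1) = 200*(-1) = -200)
-3137/M(66, 16) + B(-12)/Q(-54) = -3137/(19/6 + 66) - 200/(-48) = -3137/415/6 - 200*(-1/48) = -3137*6/415 + 25/6 = -18822/415 + 25/6 = -102557/2490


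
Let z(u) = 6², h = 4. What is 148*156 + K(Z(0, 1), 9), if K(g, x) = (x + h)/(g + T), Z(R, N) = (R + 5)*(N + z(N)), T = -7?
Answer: 4109677/178 ≈ 23088.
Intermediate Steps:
z(u) = 36
Z(R, N) = (5 + R)*(36 + N) (Z(R, N) = (R + 5)*(N + 36) = (5 + R)*(36 + N))
K(g, x) = (4 + x)/(-7 + g) (K(g, x) = (x + 4)/(g - 7) = (4 + x)/(-7 + g))
148*156 + K(Z(0, 1), 9) = 148*156 + (4 + 9)/(-7 + (180 + 5*1 + 36*0 + 1*0)) = 23088 + 13/(-7 + (180 + 5 + 0 + 0)) = 23088 + 13/(-7 + 185) = 23088 + 13/178 = 4109677/178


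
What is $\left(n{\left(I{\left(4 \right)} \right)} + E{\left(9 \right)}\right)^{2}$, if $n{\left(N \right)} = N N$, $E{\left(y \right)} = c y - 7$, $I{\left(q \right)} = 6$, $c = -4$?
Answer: $49$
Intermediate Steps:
$E{\left(y \right)} = -7 - 4 y$ ($E{\left(y \right)} = - 4 y - 7 = -7 - 4 y$)
$n{\left(N \right)} = N^{2}$
$\left(n{\left(I{\left(4 \right)} \right)} + E{\left(9 \right)}\right)^{2} = \left(6^{2} - 43\right)^{2} = \left(36 - 43\right)^{2} = \left(-7\right)^{2} = 49$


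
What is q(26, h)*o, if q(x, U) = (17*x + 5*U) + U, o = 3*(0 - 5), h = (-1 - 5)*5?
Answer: -3930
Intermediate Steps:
h = -30 (h = -6*5 = -30)
o = -15 (o = 3*(-5) = -15)
q(x, U) = 6*U + 17*x (q(x, U) = (5*U + 17*x) + U = 6*U + 17*x)
q(26, h)*o = (6*(-30) + 17*26)*(-15) = (-180 + 442)*(-15) = 262*(-15) = -3930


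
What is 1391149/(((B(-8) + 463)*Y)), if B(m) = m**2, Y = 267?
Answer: 1391149/140709 ≈ 9.8867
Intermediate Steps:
1391149/(((B(-8) + 463)*Y)) = 1391149/((((-8)**2 + 463)*267)) = 1391149/(((64 + 463)*267)) = 1391149/((527*267)) = 1391149/140709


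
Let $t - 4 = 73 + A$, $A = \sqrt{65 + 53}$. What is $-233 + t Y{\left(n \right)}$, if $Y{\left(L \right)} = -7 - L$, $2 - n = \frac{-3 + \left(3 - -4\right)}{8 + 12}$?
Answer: $- \frac{4553}{5} - \frac{44 \sqrt{118}}{5} \approx -1006.2$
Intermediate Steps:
$n = \frac{9}{5}$ ($n = 2 - \frac{-3 + \left(3 - -4\right)}{8 + 12} = 2 - \frac{-3 + \left(3 + 4\right)}{20} = 2 - \left(-3 + 7\right) \frac{1}{20} = 2 - 4 \cdot \frac{1}{20} = 2 - \frac{1}{5} = \frac{9}{5} \approx 1.8$)
$A = \sqrt{118} \approx 10.863$
$t = 77 + \sqrt{118}$ ($t = 4 + \left(73 + \sqrt{118}\right) = 77 + \sqrt{118} \approx 87.863$)
$-233 + t Y{\left(n \right)} = -233 + \left(77 + \sqrt{118}\right) \left(-7 - \frac{9}{5}\right) = -233 + \left(77 + \sqrt{118}\right) \left(- \frac{44}{5}\right) = -233 - \left(\frac{3388}{5} + \frac{44 \sqrt{118}}{5}\right) = - \frac{4553}{5} - \frac{44 \sqrt{118}}{5}$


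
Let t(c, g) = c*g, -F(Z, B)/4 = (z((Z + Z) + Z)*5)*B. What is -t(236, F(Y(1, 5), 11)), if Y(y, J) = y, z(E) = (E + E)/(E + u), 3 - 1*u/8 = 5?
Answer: -311520/13 ≈ -23963.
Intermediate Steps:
u = -16 (u = 24 - 8*5 = 24 - 40 = -16)
z(E) = 2*E/(-16 + E) (z(E) = (E + E)/(E - 16) = (2*E)/(-16 + E) = 2*E/(-16 + E))
F(Z, B) = -120*B*Z/(-16 + 3*Z) (F(Z, B) = -4*(2*((Z + Z) + Z)/(-16 + ((Z + Z) + Z)))*5*B = -4*(2*(2*Z + Z)/(-16 + (2*Z + Z)))*5*B = -4*(2*(3*Z)/(-16 + 3*Z))*5*B = -4*(6*Z/(-16 + 3*Z))*5*B = -4*30*Z/(-16 + 3*Z)*B = -120*B*Z/(-16 + 3*Z))
-t(236, F(Y(1, 5), 11)) = -236*(-120*11*1/(-16 + 3*1)) = -236*(-120*11*1/(-16 + 3)) = -236*(-120*11*1/(-13)) = -236*(-120*11*1*(-1/13)) = -236*1320/13 = -1*311520/13 = -311520/13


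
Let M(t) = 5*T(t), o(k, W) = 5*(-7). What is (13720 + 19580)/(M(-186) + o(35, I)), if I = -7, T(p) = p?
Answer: -6660/193 ≈ -34.508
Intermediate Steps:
o(k, W) = -35
M(t) = 5*t
(13720 + 19580)/(M(-186) + o(35, I)) = (13720 + 19580)/(5*(-186) - 35) = 33300/(-930 - 35) = 33300/(-965) = 33300*(-1/965) = -6660/193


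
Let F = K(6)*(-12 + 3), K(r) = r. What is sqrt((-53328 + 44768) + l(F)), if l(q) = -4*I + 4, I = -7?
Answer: 4*I*sqrt(533) ≈ 92.347*I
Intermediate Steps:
F = -54 (F = 6*(-12 + 3) = 6*(-9) = -54)
l(q) = 32 (l(q) = -4*(-7) + 4 = 28 + 4 = 32)
sqrt((-53328 + 44768) + l(F)) = sqrt((-53328 + 44768) + 32) = sqrt(-8560 + 32) = sqrt(-8528) = 4*I*sqrt(533)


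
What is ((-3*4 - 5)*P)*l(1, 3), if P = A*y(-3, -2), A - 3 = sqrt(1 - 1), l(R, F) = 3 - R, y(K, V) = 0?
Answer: 0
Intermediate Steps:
A = 3 (A = 3 + sqrt(1 - 1) = 3 + sqrt(0) = 3 + 0 = 3)
P = 0 (P = 3*0 = 0)
((-3*4 - 5)*P)*l(1, 3) = ((-3*4 - 5)*0)*(3 - 1*1) = ((-12 - 5)*0)*(3 - 1) = -17*0*2 = 0*2 = 0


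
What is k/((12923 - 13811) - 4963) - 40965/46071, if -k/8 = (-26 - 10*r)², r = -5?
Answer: -9130349/89853807 ≈ -0.10161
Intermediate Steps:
k = -4608 (k = -8*(-26 - 10*(-5))² = -8*(-26 + 50)² = -8*24² = -8*576 = -4608)
k/((12923 - 13811) - 4963) - 40965/46071 = -4608/((12923 - 13811) - 4963) - 40965/46071 = -4608/(-888 - 4963) - 40965*1/46071 = -4608/(-5851) - 13655/15357 = -4608*(-1/5851) - 13655/15357 = 4608/5851 - 13655/15357 = -9130349/89853807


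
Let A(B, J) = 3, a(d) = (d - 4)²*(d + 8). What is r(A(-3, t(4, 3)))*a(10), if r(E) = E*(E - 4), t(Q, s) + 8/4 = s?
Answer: -1944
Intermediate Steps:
t(Q, s) = -2 + s
a(d) = (-4 + d)²*(8 + d)
r(E) = E*(-4 + E)
r(A(-3, t(4, 3)))*a(10) = (3*(-4 + 3))*((-4 + 10)²*(8 + 10)) = (3*(-1))*(6²*18) = -108*18 = -3*648 = -1944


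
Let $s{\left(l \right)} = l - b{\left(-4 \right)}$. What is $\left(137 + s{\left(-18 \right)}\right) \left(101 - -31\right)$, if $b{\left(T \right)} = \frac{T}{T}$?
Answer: $15576$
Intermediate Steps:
$b{\left(T \right)} = 1$
$s{\left(l \right)} = -1 + l$ ($s{\left(l \right)} = l - 1 = -1 + l$)
$\left(137 + s{\left(-18 \right)}\right) \left(101 - -31\right) = \left(137 - 19\right) \left(101 - -31\right) = \left(137 - 19\right) \left(101 + 31\right) = 118 \cdot 132 = 15576$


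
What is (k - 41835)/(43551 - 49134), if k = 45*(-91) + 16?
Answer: 45914/5583 ≈ 8.2239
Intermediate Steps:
k = -4079 (k = -4095 + 16 = -4079)
(k - 41835)/(43551 - 49134) = (-4079 - 41835)/(43551 - 49134) = -45914/(-5583) = -45914*(-1/5583) = 45914/5583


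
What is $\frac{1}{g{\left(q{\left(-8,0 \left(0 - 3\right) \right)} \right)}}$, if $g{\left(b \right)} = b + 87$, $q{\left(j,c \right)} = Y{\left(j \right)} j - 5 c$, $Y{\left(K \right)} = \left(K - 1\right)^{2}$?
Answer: $- \frac{1}{561} \approx -0.0017825$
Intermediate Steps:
$Y{\left(K \right)} = \left(-1 + K\right)^{2}$
$q{\left(j,c \right)} = - 5 c + j \left(-1 + j\right)^{2}$ ($q{\left(j,c \right)} = \left(-1 + j\right)^{2} j - 5 c = j \left(-1 + j\right)^{2} - 5 c = - 5 c + j \left(-1 + j\right)^{2}$)
$g{\left(b \right)} = 87 + b$
$\frac{1}{g{\left(q{\left(-8,0 \left(0 - 3\right) \right)} \right)}} = \frac{1}{87 - \left(8 \left(-1 - 8\right)^{2} + 5 \cdot 0 \left(0 - 3\right)\right)} = \frac{1}{87 - \left(648 + 5 \cdot 0 \left(-3\right)\right)} = \frac{1}{87 - 648} = \frac{1}{-561} = - \frac{1}{561}$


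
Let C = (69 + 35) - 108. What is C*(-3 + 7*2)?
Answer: -44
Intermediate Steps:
C = -4 (C = 104 - 108 = -4)
C*(-3 + 7*2) = -4*(-3 + 7*2) = -4*(-3 + 14) = -4*11 = -44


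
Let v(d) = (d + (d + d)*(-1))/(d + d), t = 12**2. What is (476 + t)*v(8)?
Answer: -310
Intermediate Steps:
t = 144
v(d) = -1/2 (v(d) = (d + (2*d)*(-1))/((2*d)) = (d - 2*d)*(1/(2*d)) = (-d)*(1/(2*d)) = -1/2)
(476 + t)*v(8) = (476 + 144)*(-1/2) = 620*(-1/2) = -310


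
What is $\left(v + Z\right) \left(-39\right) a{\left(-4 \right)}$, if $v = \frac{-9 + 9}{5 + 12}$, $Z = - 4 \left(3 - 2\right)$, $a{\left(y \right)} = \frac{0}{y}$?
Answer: $0$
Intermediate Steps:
$a{\left(y \right)} = 0$
$Z = -4$ ($Z = \left(-4\right) 1 = -4$)
$v = 0$ ($v = \frac{0}{17} = 0 \cdot \frac{1}{17} = 0$)
$\left(v + Z\right) \left(-39\right) a{\left(-4 \right)} = \left(0 - 4\right) \left(-39\right) 0 = \left(-4\right) \left(-39\right) 0 = 156 \cdot 0 = 0$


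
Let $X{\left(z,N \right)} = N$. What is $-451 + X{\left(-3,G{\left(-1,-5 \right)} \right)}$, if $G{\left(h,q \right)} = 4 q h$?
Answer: $-431$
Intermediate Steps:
$G{\left(h,q \right)} = 4 h q$
$-451 + X{\left(-3,G{\left(-1,-5 \right)} \right)} = -451 + 4 \left(-1\right) \left(-5\right) = -451 + 20 = -431$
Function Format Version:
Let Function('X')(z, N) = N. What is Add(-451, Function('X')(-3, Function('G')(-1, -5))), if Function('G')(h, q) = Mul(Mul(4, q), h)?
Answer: -431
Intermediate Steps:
Function('G')(h, q) = Mul(4, h, q)
Add(-451, Function('X')(-3, Function('G')(-1, -5))) = Add(-451, Mul(4, -1, -5)) = Add(-451, 20) = -431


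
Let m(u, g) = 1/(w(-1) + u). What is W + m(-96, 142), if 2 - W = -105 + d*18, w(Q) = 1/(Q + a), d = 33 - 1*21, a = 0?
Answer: -10574/97 ≈ -109.01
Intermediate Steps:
d = 12 (d = 33 - 21 = 12)
w(Q) = 1/Q (w(Q) = 1/(Q + 0) = 1/Q)
m(u, g) = 1/(-1 + u) (m(u, g) = 1/(1/(-1) + u) = 1/(-1 + u))
W = -109 (W = 2 - (-105 + 12*18) = 2 - (-105 + 216) = 2 - 1*111 = 2 - 111 = -109)
W + m(-96, 142) = -109 + 1/(-1 - 96) = -109 + 1/(-97) = -109 - 1/97 = -10574/97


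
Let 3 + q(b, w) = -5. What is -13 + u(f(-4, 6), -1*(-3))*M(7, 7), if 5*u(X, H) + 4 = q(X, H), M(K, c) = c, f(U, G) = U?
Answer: -149/5 ≈ -29.800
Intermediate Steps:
q(b, w) = -8 (q(b, w) = -3 - 5 = -8)
u(X, H) = -12/5 (u(X, H) = -⅘ + (⅕)*(-8) = -⅘ - 8/5 = -12/5)
-13 + u(f(-4, 6), -1*(-3))*M(7, 7) = -13 - 12/5*7 = -13 - 84/5 = -149/5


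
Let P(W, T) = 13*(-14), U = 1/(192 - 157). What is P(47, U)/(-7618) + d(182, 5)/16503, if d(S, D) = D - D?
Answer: 7/293 ≈ 0.023891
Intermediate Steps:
d(S, D) = 0
U = 1/35 ≈ 0.028571
P(W, T) = -182
P(47, U)/(-7618) + d(182, 5)/16503 = -182/(-7618) + 0/16503 = -182*(-1/7618) + 0*(1/16503) = 7/293 + 0 = 7/293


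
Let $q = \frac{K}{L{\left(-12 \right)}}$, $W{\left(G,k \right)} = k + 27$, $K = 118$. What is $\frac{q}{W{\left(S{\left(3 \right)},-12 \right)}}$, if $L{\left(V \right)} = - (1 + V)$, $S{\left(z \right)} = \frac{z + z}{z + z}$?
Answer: $\frac{118}{165} \approx 0.71515$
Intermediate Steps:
$S{\left(z \right)} = 1$ ($S{\left(z \right)} = \frac{2 z}{2 z} = 2 z \frac{1}{2 z} = 1$)
$W{\left(G,k \right)} = 27 + k$
$L{\left(V \right)} = -1 - V$
$q = \frac{118}{11}$ ($q = \frac{118}{-1 - -12} = \frac{118}{-1 + 12} = \frac{118}{11} \approx 10.727$)
$\frac{q}{W{\left(S{\left(3 \right)},-12 \right)}} = \frac{118}{11 \left(27 - 12\right)} = \frac{118}{11 \cdot 15} = \frac{118}{11} \cdot \frac{1}{15} = \frac{118}{165}$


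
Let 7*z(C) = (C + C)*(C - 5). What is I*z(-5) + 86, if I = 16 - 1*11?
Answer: 1102/7 ≈ 157.43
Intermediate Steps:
I = 5 (I = 16 - 11 = 5)
z(C) = 2*C*(-5 + C)/7 (z(C) = ((C + C)*(C - 5))/7 = ((2*C)*(-5 + C))/7 = (2*C*(-5 + C))/7 = 2*C*(-5 + C)/7)
I*z(-5) + 86 = 5*((2/7)*(-5)*(-5 - 5)) + 86 = 5*((2/7)*(-5)*(-10)) + 86 = 5*(100/7) + 86 = 500/7 + 86 = 1102/7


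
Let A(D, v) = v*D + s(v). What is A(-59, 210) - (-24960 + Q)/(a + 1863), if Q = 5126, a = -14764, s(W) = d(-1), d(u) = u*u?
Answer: -159850323/12901 ≈ -12391.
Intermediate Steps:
d(u) = u²
s(W) = 1 (s(W) = (-1)² = 1)
A(D, v) = 1 + D*v (A(D, v) = v*D + 1 = D*v + 1 = 1 + D*v)
A(-59, 210) - (-24960 + Q)/(a + 1863) = (1 - 59*210) - (-24960 + 5126)/(-14764 + 1863) = (1 - 12390) - (-19834)/(-12901) = -12389 - (-19834)*(-1)/12901 = -12389 - 1*19834/12901 = -12389 - 19834/12901 = -159850323/12901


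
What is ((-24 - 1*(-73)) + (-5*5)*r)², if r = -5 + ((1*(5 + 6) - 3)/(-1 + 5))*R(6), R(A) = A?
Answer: 15876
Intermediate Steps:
r = 7 (r = -5 + ((1*(5 + 6) - 3)/(-1 + 5))*6 = -5 + ((1*11 - 3)/4)*6 = -5 + ((11 - 3)*(¼))*6 = -5 + (8*(¼))*6 = -5 + 2*6 = -5 + 12 = 7)
((-24 - 1*(-73)) + (-5*5)*r)² = ((-24 - 1*(-73)) - 5*5*7)² = ((-24 + 73) - 25*7)² = (49 - 175)² = (-126)² = 15876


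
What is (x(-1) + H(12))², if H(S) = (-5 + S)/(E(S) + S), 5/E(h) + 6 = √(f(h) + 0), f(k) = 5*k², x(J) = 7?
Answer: 565509394009/9838854481 - 631682520*√5/9838854481 ≈ 57.334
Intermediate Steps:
E(h) = 5/(-6 + √5*√(h²)) (E(h) = 5/(-6 + √(5*h² + 0)) = 5/(-6 + √(5*h²)) = 5/(-6 + √5*√(h²)))
H(S) = (-5 + S)/(S + 5/(-6 + √5*√(S²))) (H(S) = (-5 + S)/(5/(-6 + √5*√(S²)) + S) = (-5 + S)/(S + 5/(-6 + √5*√(S²))))
(x(-1) + H(12))² = (7 + (-5 + 12)/(12 + 5/(-6 + √5*√(12²))))² = (7 + 7/(12 + 5/(-6 + √5*√144)))² = (7 + 7/(12 + 5/(-6 + √5*12)))² = (7 + 7/(12 + 5/(-6 + 12*√5)))²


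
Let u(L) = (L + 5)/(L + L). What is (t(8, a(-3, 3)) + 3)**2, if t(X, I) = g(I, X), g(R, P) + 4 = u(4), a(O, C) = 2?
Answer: 1/64 ≈ 0.015625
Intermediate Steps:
u(L) = (5 + L)/(2*L) (u(L) = (5 + L)/((2*L)) = (5 + L)*(1/(2*L)) = (5 + L)/(2*L))
g(R, P) = -23/8 (g(R, P) = -4 + (1/2)*(5 + 4)/4 = -4 + (1/2)*(1/4)*9 = -4 + 9/8 = -23/8)
t(X, I) = -23/8
(t(8, a(-3, 3)) + 3)**2 = (-23/8 + 3)**2 = (1/8)**2 = 1/64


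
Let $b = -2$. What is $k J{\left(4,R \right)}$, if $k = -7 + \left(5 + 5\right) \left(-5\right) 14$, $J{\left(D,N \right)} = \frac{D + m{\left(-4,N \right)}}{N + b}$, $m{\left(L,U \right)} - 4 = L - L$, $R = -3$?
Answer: $\frac{5656}{5} \approx 1131.2$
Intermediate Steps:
$m{\left(L,U \right)} = 4$ ($m{\left(L,U \right)} = 4 + \left(L - L\right) = 4 + 0 = 4$)
$J{\left(D,N \right)} = \frac{4 + D}{-2 + N}$ ($J{\left(D,N \right)} = \frac{D + 4}{N - 2} = \frac{4 + D}{-2 + N}$)
$k = -707$ ($k = -7 + 10 \left(-5\right) 14 = -7 - 700 = -707$)
$k J{\left(4,R \right)} = - 707 \frac{4 + 4}{-2 - 3} = - 707 \frac{1}{-5} \cdot 8 = - 707 \left(\left(- \frac{1}{5}\right) 8\right) = \left(-707\right) \left(- \frac{8}{5}\right) = \frac{5656}{5}$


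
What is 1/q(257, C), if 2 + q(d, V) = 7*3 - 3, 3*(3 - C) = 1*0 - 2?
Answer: 1/16 ≈ 0.062500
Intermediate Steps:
C = 11/3 (C = 3 - (1*0 - 2)/3 = 3 - (0 - 2)/3 = 3 - ⅓*(-2) = 3 + ⅔ = 11/3 ≈ 3.6667)
q(d, V) = 16 (q(d, V) = -2 + (7*3 - 3) = -2 + (21 - 3) = -2 + 18 = 16)
1/q(257, C) = 1/16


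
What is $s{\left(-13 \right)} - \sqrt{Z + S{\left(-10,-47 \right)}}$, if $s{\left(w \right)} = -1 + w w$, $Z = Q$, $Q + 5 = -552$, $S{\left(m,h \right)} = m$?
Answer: $168 - 9 i \sqrt{7} \approx 168.0 - 23.812 i$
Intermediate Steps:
$Q = -557$ ($Q = -5 - 552 = -557$)
$Z = -557$
$s{\left(w \right)} = -1 + w^{2}$
$s{\left(-13 \right)} - \sqrt{Z + S{\left(-10,-47 \right)}} = \left(-1 + \left(-13\right)^{2}\right) - \sqrt{-557 - 10} = \left(-1 + 169\right) - \sqrt{-567} = 168 - 9 i \sqrt{7}$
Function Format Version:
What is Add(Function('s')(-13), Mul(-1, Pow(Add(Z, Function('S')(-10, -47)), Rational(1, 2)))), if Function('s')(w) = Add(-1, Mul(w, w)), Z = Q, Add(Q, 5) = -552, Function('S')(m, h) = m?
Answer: Add(168, Mul(-9, I, Pow(7, Rational(1, 2)))) ≈ Add(168.00, Mul(-23.812, I))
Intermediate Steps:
Q = -557 (Q = Add(-5, -552) = -557)
Z = -557
Function('s')(w) = Add(-1, Pow(w, 2))
Add(Function('s')(-13), Mul(-1, Pow(Add(Z, Function('S')(-10, -47)), Rational(1, 2)))) = Add(Add(-1, Pow(-13, 2)), Mul(-1, Pow(Add(-557, -10), Rational(1, 2)))) = Add(Add(-1, 169), Mul(-1, Pow(-567, Rational(1, 2)))) = Add(168, Mul(-1, Mul(9, I, Pow(7, Rational(1, 2))))) = Add(168, Mul(-9, I, Pow(7, Rational(1, 2))))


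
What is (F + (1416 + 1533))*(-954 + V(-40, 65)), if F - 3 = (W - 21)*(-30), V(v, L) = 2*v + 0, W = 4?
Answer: -3579708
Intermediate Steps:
V(v, L) = 2*v
F = 513 (F = 3 + (4 - 21)*(-30) = 3 - 17*(-30) = 3 + 510 = 513)
(F + (1416 + 1533))*(-954 + V(-40, 65)) = (513 + (1416 + 1533))*(-954 + 2*(-40)) = (513 + 2949)*(-954 - 80) = 3462*(-1034) = -3579708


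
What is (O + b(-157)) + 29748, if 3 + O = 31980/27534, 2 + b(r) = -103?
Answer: 10463330/353 ≈ 29641.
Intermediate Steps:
b(r) = -105 (b(r) = -2 - 103 = -105)
O = -649/353 (O = -3 + 31980/27534 = -3 + 31980*(1/27534) = -3 + 410/353 = -649/353 ≈ -1.8385)
(O + b(-157)) + 29748 = (-649/353 - 105) + 29748 = -37714/353 + 29748 = 10463330/353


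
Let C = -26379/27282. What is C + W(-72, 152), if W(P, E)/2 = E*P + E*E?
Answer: 221157287/9094 ≈ 24319.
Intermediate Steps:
C = -8793/9094 (C = -26379*1/27282 = -8793/9094 ≈ -0.96690)
W(P, E) = 2*E² + 2*E*P (W(P, E) = 2*(E*P + E*E) = 2*(E*P + E²) = 2*(E² + E*P) = 2*E² + 2*E*P)
C + W(-72, 152) = -8793/9094 + 2*152*(152 - 72) = -8793/9094 + 2*152*80 = -8793/9094 + 24320 = 221157287/9094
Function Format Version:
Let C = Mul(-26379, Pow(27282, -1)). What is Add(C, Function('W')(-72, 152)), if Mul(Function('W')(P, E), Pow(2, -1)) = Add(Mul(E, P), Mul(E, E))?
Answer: Rational(221157287, 9094) ≈ 24319.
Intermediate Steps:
C = Rational(-8793, 9094) (C = Mul(-26379, Rational(1, 27282)) = Rational(-8793, 9094) ≈ -0.96690)
Function('W')(P, E) = Add(Mul(2, Pow(E, 2)), Mul(2, E, P)) (Function('W')(P, E) = Mul(2, Add(Mul(E, P), Mul(E, E))) = Mul(2, Add(Mul(E, P), Pow(E, 2))) = Mul(2, Add(Pow(E, 2), Mul(E, P))) = Add(Mul(2, Pow(E, 2)), Mul(2, E, P)))
Add(C, Function('W')(-72, 152)) = Add(Rational(-8793, 9094), Mul(2, 152, Add(152, -72))) = Add(Rational(-8793, 9094), Mul(2, 152, 80)) = Add(Rational(-8793, 9094), 24320) = Rational(221157287, 9094)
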